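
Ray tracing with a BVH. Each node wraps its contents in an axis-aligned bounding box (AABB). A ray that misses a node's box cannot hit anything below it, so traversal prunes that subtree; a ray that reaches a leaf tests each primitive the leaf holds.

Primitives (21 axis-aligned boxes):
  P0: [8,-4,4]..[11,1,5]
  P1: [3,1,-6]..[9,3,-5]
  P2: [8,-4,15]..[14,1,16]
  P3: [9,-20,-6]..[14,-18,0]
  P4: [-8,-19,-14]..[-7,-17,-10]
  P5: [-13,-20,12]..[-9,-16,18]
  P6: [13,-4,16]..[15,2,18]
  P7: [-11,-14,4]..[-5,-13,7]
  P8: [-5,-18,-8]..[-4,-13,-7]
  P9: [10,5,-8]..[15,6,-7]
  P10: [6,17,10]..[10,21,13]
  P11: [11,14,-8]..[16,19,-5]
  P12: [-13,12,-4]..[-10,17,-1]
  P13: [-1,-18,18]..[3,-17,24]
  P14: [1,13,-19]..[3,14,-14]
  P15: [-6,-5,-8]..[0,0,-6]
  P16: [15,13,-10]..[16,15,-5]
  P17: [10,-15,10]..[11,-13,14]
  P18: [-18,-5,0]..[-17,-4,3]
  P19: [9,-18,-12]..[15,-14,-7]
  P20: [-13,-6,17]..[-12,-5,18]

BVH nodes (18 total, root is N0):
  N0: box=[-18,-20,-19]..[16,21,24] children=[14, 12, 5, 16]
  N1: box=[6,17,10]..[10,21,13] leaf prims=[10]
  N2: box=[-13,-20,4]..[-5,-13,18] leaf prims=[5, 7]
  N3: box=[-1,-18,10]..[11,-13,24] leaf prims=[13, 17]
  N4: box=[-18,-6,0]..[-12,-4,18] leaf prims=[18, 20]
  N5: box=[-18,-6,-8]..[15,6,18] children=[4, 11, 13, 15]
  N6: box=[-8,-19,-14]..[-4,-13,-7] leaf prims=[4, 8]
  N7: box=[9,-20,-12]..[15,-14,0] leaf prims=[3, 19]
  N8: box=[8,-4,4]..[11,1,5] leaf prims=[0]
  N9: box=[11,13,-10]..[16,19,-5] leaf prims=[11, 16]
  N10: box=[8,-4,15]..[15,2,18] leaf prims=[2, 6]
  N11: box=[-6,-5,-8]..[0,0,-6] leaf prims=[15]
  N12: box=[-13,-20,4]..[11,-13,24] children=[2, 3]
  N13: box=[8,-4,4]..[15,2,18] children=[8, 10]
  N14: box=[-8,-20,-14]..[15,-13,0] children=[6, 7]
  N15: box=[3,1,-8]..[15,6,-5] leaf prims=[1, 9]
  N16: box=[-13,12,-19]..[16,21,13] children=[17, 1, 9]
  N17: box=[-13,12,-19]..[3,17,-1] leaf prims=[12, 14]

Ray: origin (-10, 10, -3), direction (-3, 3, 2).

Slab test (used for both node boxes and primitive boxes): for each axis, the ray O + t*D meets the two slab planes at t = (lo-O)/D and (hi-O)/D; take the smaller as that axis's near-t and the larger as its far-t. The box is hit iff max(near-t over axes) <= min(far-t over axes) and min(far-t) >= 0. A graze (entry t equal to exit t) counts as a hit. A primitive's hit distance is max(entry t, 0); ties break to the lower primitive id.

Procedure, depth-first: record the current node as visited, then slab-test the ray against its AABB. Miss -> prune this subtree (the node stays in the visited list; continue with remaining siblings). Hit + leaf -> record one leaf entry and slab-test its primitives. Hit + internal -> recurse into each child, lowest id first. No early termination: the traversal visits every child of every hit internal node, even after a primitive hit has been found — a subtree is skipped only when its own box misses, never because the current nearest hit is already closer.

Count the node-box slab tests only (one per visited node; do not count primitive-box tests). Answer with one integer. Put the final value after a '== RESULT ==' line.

Trace the traversal:
N0 x:[-26/3,8/3] y:[-10,11/3] z:[-8,27/2] -> hit [-8,8/3], descend [5, 12, 14, 16]
  N5 x:[-25/3,8/3] y:[-16/3,-4/3] z:[-5/2,21/2] -> miss, prune
  N12 x:[-7,1] y:[-10,-23/3] z:[7/2,27/2] -> miss, prune
  N14 x:[-25/3,-2/3] y:[-10,-23/3] z:[-11/2,3/2] -> miss, prune
  N16 x:[-26/3,1] y:[2/3,11/3] z:[-8,8] -> hit [2/3,1], descend [1, 9, 17]
    N1 x:[-20/3,-16/3] y:[7/3,11/3] z:[13/2,8] -> miss, prune
    N9 x:[-26/3,-7] y:[1,3] z:[-7/2,-1] -> miss, prune
    N17 x:[-13/3,1] y:[2/3,7/3] z:[-8,1] -> hit [2/3,1] leaf, test {P12@t=2/3, P14(miss)}

8 AABB tests over nodes [0, 5, 12, 14, 16, 1, 9, 17]; 1 leaf entered; closest P12.

== RESULT ==
8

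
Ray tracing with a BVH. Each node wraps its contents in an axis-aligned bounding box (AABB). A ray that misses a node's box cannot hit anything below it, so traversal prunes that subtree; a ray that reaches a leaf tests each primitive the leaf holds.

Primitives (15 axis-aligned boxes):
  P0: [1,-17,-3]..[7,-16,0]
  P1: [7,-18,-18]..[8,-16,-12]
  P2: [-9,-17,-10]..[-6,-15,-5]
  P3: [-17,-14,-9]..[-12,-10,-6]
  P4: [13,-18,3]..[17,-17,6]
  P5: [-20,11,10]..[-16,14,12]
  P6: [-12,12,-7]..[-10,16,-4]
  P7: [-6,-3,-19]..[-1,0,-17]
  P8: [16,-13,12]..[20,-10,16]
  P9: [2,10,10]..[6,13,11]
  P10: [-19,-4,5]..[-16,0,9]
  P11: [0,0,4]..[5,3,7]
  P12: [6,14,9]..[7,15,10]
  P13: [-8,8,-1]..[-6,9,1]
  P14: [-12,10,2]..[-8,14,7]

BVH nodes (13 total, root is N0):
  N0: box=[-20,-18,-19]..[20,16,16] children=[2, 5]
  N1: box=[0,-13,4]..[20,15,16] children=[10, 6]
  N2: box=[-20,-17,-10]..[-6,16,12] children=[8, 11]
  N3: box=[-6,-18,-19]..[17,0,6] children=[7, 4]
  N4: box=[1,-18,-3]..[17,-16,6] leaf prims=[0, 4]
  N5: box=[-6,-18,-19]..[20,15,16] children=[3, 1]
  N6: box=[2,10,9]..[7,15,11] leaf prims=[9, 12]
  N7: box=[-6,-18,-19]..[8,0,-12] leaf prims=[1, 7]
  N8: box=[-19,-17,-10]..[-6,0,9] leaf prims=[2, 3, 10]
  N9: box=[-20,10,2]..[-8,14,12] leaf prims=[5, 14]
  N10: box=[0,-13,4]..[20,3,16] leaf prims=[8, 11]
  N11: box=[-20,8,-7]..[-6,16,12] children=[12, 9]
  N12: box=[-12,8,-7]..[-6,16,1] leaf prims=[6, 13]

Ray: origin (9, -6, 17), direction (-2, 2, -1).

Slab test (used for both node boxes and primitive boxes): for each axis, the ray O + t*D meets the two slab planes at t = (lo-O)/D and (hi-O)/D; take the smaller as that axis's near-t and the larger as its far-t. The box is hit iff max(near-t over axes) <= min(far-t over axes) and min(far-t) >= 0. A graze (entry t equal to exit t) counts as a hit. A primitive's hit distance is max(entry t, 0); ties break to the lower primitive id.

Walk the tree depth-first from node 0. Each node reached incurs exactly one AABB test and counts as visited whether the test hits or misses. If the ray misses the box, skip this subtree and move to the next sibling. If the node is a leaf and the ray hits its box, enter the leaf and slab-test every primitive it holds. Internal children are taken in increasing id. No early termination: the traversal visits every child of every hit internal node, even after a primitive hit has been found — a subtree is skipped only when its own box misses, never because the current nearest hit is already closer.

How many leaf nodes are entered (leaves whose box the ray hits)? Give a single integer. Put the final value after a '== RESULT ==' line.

Trace the traversal:
N0 x:[-11/2,29/2] y:[-6,11] z:[1,36] -> hit [1,11], descend [2, 5]
  N2 x:[15/2,29/2] y:[-11/2,11] z:[5,27] -> hit [15/2,11], descend [8, 11]
    N8 x:[15/2,14] y:[-11/2,3] z:[8,27] -> miss, prune
    N11 x:[15/2,29/2] y:[7,11] z:[5,24] -> hit [15/2,11], descend [9, 12]
      N9 x:[17/2,29/2] y:[8,10] z:[5,15] -> hit [17/2,10] leaf, test {P5(miss), P14@t=10}
      N12 x:[15/2,21/2] y:[7,11] z:[16,24] -> miss, prune
  N5 x:[-11/2,15/2] y:[-6,21/2] z:[1,36] -> hit [1,15/2], descend [1, 3]
    N1 x:[-11/2,9/2] y:[-7/2,21/2] z:[1,13] -> hit [1,9/2], descend [6, 10]
      N6 x:[1,7/2] y:[8,21/2] z:[6,8] -> miss, prune
      N10 x:[-11/2,9/2] y:[-7/2,9/2] z:[1,13] -> hit [1,9/2] leaf, test {P8(miss), P11(miss)}
    N3 x:[-4,15/2] y:[-6,3] z:[11,36] -> miss, prune

Visited [0, 2, 8, 11, 9, 12, 5, 1, 6, 10, 3]. Tests: 11 box, 2 leaf. Nearest: P14.

== RESULT ==
2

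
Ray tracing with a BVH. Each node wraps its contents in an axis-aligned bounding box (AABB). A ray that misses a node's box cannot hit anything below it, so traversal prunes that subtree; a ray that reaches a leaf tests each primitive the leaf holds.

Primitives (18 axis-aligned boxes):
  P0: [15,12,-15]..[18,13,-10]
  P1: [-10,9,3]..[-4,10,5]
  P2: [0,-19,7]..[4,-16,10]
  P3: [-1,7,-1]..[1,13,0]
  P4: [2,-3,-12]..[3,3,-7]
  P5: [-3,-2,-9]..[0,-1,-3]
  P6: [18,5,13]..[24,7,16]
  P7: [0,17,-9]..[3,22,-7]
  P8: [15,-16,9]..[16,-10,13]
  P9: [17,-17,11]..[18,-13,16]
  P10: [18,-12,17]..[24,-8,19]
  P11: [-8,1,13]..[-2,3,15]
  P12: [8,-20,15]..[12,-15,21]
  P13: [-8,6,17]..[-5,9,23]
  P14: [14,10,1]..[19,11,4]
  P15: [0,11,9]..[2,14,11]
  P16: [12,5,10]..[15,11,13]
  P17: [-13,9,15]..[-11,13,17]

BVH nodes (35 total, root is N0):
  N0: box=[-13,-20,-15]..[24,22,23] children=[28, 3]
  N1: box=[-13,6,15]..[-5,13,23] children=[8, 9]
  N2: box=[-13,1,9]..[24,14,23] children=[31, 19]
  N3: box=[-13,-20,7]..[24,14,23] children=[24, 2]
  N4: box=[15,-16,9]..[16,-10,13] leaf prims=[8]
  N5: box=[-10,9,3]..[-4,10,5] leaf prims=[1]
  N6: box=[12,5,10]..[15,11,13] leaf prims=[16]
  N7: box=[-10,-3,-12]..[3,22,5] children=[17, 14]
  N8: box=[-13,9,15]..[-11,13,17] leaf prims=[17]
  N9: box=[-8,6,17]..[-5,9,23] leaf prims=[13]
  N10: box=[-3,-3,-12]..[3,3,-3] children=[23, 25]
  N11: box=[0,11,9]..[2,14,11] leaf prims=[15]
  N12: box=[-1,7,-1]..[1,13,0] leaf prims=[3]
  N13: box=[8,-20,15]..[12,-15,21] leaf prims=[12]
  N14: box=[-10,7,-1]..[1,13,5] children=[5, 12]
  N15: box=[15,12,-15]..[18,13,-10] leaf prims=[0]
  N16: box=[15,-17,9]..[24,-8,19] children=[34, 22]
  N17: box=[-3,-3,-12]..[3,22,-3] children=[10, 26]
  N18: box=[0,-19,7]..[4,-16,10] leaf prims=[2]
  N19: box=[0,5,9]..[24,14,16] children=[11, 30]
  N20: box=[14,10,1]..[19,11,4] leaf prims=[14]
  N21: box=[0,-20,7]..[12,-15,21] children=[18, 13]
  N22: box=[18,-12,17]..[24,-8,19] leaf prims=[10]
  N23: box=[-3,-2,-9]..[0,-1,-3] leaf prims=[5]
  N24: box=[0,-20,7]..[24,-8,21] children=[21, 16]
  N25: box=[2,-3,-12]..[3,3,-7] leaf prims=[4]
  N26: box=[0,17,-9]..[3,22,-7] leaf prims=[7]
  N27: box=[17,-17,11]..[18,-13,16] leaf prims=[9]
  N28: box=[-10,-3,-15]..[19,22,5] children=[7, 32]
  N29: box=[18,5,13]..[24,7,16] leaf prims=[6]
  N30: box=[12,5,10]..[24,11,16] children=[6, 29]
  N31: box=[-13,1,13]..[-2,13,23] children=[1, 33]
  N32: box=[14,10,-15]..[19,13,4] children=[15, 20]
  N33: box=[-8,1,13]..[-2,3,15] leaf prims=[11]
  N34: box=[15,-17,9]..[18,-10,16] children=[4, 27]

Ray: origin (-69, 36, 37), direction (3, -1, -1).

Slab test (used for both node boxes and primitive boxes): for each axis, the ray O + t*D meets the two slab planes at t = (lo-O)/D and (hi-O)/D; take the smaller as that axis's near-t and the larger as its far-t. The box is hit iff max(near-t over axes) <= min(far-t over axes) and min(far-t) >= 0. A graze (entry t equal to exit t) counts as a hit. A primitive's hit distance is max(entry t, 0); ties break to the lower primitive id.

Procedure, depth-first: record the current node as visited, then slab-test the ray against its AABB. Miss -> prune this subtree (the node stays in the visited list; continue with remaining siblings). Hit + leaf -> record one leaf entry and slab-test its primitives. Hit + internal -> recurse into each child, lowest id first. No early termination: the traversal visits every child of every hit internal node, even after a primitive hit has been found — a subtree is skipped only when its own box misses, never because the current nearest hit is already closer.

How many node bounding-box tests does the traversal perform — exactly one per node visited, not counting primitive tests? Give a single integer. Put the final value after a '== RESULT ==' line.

Walk:
N0 x:[56/3,31] y:[14,56] z:[14,52] -> hit [56/3,31], descend [3, 28]
  N3 x:[56/3,31] y:[22,56] z:[14,30] -> hit [22,30], descend [2, 24]
    N2 x:[56/3,31] y:[22,35] z:[14,28] -> hit [22,28], descend [19, 31]
      N19 x:[23,31] y:[22,31] z:[21,28] -> hit [23,28], descend [11, 30]
        N11 x:[23,71/3] y:[22,25] z:[26,28] -> miss, prune
        N30 x:[27,31] y:[25,31] z:[21,27] -> hit [27,27], descend [6, 29]
          N6 x:[27,28] y:[25,31] z:[24,27] -> hit [27,27] leaf, test {P16@t=27}
          N29 x:[29,31] y:[29,31] z:[21,24] -> miss, prune
      N31 x:[56/3,67/3] y:[23,35] z:[14,24] -> miss, prune
    N24 x:[23,31] y:[44,56] z:[16,30] -> miss, prune
  N28 x:[59/3,88/3] y:[14,39] z:[32,52] -> miss, prune

11 AABB tests over nodes [0, 3, 2, 19, 11, 30, 6, 29, 31, 24, 28]; 1 leaf entered; closest P16.

== RESULT ==
11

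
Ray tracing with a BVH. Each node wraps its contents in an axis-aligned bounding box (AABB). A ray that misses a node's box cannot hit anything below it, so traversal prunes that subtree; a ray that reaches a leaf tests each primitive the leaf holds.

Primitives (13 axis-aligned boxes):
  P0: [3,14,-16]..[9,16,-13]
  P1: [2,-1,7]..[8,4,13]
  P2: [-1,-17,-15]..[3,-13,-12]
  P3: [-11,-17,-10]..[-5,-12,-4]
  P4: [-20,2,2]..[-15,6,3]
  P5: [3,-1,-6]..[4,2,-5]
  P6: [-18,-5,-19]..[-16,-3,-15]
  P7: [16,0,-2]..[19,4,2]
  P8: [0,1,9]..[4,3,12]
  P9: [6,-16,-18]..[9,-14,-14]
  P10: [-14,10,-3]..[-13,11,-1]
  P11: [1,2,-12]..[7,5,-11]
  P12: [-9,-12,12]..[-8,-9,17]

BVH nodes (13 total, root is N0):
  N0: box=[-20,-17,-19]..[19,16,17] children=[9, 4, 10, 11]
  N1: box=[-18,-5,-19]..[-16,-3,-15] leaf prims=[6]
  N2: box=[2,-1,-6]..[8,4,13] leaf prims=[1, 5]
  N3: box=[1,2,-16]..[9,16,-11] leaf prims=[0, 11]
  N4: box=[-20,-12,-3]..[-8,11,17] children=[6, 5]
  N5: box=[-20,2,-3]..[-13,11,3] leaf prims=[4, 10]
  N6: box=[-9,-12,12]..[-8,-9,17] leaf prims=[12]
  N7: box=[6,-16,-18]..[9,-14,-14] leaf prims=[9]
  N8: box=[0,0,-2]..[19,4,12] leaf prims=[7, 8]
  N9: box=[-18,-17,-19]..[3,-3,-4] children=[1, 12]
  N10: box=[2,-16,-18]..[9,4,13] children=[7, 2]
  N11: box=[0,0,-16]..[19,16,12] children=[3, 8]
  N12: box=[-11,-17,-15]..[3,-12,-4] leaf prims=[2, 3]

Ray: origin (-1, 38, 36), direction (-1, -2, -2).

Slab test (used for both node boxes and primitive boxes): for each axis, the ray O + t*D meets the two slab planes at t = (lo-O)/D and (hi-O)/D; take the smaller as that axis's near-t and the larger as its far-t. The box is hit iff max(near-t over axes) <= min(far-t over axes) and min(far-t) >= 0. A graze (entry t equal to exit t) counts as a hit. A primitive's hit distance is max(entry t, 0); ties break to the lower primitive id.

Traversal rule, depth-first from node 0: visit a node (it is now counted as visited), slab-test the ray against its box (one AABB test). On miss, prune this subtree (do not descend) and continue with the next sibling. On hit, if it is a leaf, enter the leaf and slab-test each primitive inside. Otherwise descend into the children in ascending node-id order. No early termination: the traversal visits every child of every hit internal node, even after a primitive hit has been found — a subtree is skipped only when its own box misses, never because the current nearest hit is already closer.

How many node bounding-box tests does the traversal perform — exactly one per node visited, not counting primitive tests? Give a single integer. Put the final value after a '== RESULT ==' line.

Traverse from the root:
N0 x:[-20,19] y:[11,55/2] z:[19/2,55/2] -> hit [11,19], descend [4, 9, 10, 11]
  N4 x:[7,19] y:[27/2,25] z:[19/2,39/2] -> hit [27/2,19], descend [5, 6]
    N5 x:[12,19] y:[27/2,18] z:[33/2,39/2] -> hit [33/2,18] leaf, test {P4@t=33/2, P10(miss)}
    N6 x:[7,8] y:[47/2,25] z:[19/2,12] -> miss, prune
  N9 x:[-4,17] y:[41/2,55/2] z:[20,55/2] -> miss, prune
  N10 x:[-10,-3] y:[17,27] z:[23/2,27] -> miss, prune
  N11 x:[-20,-1] y:[11,19] z:[12,26] -> miss, prune

7 AABB tests over nodes [0, 4, 5, 6, 9, 10, 11]; 1 leaf entered; closest P4.

== RESULT ==
7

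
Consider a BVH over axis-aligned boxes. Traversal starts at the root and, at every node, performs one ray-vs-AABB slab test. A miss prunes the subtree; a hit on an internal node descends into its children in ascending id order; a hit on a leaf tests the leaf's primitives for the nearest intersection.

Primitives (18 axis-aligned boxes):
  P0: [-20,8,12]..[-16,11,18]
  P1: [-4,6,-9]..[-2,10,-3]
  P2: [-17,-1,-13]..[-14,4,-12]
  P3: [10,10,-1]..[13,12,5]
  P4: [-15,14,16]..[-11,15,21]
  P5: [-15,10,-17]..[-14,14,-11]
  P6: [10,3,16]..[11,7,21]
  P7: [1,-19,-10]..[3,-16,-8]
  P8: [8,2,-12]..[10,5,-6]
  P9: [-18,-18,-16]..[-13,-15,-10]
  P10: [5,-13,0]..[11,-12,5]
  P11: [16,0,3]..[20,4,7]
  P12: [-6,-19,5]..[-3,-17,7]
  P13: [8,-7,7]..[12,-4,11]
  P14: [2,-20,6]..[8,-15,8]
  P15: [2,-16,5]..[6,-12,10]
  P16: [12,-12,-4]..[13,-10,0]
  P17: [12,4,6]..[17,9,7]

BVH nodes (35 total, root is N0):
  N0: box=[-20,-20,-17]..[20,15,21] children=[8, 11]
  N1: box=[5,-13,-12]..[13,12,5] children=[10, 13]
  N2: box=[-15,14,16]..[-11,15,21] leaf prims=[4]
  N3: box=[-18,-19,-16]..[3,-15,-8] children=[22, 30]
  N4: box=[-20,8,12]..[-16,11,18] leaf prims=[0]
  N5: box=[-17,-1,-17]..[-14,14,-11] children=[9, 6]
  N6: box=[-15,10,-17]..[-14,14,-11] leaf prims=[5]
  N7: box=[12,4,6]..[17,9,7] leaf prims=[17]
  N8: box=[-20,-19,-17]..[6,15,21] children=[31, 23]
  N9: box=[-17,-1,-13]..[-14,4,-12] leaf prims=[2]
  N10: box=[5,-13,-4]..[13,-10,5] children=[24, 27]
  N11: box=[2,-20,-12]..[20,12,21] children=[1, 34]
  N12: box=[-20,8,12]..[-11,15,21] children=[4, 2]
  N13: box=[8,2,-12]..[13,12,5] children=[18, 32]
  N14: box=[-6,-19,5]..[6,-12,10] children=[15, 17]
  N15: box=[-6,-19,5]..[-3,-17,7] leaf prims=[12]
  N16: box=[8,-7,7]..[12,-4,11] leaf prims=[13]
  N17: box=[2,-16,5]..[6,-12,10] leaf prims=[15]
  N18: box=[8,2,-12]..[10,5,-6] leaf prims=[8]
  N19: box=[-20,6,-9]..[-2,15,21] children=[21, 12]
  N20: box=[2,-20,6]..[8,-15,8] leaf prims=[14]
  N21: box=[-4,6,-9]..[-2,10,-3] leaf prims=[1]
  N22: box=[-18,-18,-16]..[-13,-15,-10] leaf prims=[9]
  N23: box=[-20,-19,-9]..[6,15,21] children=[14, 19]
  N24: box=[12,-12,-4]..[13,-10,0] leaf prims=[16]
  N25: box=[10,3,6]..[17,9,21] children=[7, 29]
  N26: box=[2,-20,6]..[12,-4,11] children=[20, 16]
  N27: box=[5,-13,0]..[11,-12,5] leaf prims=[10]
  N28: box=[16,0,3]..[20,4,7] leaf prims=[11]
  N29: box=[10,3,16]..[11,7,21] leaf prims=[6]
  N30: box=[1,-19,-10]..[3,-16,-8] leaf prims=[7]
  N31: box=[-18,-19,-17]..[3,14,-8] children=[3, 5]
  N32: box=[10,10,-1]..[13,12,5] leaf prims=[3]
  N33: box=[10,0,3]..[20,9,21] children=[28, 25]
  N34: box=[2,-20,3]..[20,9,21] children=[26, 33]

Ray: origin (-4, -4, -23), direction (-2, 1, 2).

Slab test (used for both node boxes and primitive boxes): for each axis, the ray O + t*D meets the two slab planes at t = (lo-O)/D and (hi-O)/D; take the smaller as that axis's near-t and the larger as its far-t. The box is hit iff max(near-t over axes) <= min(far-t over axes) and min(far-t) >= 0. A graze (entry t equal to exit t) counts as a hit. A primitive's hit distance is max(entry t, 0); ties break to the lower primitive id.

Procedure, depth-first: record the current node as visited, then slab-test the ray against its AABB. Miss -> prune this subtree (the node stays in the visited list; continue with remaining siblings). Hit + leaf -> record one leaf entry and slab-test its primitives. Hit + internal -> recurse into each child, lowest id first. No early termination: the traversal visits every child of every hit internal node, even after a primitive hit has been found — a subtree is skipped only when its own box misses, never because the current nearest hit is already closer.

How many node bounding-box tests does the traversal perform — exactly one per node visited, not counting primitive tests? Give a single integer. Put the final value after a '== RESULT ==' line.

Traverse from the root:
N0 x:[-12,8] y:[-16,19] z:[3,22] -> hit [3,8], descend [8, 11]
  N8 x:[-5,8] y:[-15,19] z:[3,22] -> hit [3,8], descend [23, 31]
    N23 x:[-5,8] y:[-15,19] z:[7,22] -> hit [7,8], descend [14, 19]
      N14 x:[-5,1] y:[-15,-8] z:[14,33/2] -> miss, prune
      N19 x:[-1,8] y:[10,19] z:[7,22] -> miss, prune
    N31 x:[-7/2,7] y:[-15,18] z:[3,15/2] -> hit [3,7], descend [3, 5]
      N3 x:[-7/2,7] y:[-15,-11] z:[7/2,15/2] -> miss, prune
      N5 x:[5,13/2] y:[3,18] z:[3,6] -> hit [5,6], descend [6, 9]
        N6 x:[5,11/2] y:[14,18] z:[3,6] -> miss, prune
        N9 x:[5,13/2] y:[3,8] z:[5,11/2] -> hit [5,11/2] leaf, test {P2@t=5}
  N11 x:[-12,-3] y:[-16,16] z:[11/2,22] -> miss, prune

Summary -> nodes [0, 8, 23, 14, 19, 31, 3, 5, 6, 9, 11]; box-tests=11; leaf-entries=1; first=P2

== RESULT ==
11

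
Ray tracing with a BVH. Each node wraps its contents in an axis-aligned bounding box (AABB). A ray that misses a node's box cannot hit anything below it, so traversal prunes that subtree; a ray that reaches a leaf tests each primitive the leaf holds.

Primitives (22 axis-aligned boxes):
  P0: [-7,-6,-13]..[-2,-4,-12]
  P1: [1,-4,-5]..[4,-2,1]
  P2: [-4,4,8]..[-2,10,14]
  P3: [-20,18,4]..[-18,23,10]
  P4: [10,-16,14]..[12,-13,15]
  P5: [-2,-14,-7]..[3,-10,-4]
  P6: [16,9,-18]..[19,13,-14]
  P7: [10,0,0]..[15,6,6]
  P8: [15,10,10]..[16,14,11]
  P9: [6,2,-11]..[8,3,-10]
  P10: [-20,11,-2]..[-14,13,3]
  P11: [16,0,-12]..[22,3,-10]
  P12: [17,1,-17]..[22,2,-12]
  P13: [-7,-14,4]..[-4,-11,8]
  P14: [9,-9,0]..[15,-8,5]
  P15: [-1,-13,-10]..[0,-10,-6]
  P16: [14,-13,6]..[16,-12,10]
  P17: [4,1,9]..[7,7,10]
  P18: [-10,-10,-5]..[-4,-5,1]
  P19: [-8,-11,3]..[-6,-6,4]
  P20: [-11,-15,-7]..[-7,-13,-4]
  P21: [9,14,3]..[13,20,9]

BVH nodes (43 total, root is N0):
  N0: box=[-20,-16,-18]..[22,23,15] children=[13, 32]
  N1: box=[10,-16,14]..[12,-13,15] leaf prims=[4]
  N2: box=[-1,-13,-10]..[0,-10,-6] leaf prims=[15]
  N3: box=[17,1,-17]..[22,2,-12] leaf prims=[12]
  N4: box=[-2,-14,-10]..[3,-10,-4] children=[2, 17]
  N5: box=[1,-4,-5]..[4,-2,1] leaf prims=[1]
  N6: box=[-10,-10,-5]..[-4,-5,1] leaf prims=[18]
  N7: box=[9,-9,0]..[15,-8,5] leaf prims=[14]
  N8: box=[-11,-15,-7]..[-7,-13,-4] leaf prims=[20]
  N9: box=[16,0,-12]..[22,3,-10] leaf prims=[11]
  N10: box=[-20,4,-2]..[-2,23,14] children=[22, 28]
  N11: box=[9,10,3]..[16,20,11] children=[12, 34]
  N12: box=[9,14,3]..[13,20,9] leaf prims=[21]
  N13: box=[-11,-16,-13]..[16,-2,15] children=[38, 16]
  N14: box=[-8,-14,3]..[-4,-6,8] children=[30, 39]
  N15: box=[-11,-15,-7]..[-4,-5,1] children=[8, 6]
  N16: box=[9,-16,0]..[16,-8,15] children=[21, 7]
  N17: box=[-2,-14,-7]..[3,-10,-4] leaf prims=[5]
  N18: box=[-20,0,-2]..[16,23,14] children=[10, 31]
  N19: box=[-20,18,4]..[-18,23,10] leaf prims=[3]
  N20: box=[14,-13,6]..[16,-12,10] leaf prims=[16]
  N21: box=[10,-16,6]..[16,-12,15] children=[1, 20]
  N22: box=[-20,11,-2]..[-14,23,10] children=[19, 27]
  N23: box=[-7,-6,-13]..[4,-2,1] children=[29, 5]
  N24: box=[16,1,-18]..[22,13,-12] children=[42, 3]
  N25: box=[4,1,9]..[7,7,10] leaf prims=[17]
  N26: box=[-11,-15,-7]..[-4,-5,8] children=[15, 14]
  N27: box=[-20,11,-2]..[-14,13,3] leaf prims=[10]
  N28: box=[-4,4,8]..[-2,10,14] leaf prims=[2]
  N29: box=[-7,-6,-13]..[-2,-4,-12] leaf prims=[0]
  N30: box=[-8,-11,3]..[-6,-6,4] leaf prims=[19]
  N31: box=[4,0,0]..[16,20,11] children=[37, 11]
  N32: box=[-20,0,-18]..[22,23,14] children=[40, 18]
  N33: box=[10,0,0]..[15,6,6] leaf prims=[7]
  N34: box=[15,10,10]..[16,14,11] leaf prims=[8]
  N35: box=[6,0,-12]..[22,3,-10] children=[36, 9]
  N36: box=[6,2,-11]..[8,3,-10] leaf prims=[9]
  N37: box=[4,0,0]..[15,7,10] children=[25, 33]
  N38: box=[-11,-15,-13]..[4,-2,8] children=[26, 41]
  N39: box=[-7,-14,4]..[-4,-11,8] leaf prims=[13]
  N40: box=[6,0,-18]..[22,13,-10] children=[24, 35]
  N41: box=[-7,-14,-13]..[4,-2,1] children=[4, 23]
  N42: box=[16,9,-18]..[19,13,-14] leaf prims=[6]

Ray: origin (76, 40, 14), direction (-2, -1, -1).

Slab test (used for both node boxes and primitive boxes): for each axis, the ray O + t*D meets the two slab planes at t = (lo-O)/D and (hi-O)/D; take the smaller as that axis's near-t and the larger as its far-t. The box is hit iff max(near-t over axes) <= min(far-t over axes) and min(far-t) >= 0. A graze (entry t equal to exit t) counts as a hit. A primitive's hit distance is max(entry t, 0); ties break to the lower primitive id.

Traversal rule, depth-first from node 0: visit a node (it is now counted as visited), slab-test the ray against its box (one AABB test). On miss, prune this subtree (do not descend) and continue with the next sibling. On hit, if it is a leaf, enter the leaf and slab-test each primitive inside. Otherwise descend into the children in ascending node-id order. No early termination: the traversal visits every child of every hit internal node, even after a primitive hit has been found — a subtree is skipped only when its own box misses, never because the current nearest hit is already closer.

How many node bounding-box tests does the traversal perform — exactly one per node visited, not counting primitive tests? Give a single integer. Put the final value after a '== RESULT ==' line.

Walk:
N0 x:[27,48] y:[17,56] z:[-1,32] -> hit [27,32], descend [13, 32]
  N13 x:[30,87/2] y:[42,56] z:[-1,27] -> miss, prune
  N32 x:[27,48] y:[17,40] z:[0,32] -> hit [27,32], descend [18, 40]
    N18 x:[30,48] y:[17,40] z:[0,16] -> miss, prune
    N40 x:[27,35] y:[27,40] z:[24,32] -> hit [27,32], descend [24, 35]
      N24 x:[27,30] y:[27,39] z:[26,32] -> hit [27,30], descend [3, 42]
        N3 x:[27,59/2] y:[38,39] z:[26,31] -> miss, prune
        N42 x:[57/2,30] y:[27,31] z:[28,32] -> hit [57/2,30] leaf, test {P6@t=57/2}
      N35 x:[27,35] y:[37,40] z:[24,26] -> miss, prune

9 AABB tests over nodes [0, 13, 32, 18, 40, 24, 3, 42, 35]; 1 leaf entered; closest P6.

== RESULT ==
9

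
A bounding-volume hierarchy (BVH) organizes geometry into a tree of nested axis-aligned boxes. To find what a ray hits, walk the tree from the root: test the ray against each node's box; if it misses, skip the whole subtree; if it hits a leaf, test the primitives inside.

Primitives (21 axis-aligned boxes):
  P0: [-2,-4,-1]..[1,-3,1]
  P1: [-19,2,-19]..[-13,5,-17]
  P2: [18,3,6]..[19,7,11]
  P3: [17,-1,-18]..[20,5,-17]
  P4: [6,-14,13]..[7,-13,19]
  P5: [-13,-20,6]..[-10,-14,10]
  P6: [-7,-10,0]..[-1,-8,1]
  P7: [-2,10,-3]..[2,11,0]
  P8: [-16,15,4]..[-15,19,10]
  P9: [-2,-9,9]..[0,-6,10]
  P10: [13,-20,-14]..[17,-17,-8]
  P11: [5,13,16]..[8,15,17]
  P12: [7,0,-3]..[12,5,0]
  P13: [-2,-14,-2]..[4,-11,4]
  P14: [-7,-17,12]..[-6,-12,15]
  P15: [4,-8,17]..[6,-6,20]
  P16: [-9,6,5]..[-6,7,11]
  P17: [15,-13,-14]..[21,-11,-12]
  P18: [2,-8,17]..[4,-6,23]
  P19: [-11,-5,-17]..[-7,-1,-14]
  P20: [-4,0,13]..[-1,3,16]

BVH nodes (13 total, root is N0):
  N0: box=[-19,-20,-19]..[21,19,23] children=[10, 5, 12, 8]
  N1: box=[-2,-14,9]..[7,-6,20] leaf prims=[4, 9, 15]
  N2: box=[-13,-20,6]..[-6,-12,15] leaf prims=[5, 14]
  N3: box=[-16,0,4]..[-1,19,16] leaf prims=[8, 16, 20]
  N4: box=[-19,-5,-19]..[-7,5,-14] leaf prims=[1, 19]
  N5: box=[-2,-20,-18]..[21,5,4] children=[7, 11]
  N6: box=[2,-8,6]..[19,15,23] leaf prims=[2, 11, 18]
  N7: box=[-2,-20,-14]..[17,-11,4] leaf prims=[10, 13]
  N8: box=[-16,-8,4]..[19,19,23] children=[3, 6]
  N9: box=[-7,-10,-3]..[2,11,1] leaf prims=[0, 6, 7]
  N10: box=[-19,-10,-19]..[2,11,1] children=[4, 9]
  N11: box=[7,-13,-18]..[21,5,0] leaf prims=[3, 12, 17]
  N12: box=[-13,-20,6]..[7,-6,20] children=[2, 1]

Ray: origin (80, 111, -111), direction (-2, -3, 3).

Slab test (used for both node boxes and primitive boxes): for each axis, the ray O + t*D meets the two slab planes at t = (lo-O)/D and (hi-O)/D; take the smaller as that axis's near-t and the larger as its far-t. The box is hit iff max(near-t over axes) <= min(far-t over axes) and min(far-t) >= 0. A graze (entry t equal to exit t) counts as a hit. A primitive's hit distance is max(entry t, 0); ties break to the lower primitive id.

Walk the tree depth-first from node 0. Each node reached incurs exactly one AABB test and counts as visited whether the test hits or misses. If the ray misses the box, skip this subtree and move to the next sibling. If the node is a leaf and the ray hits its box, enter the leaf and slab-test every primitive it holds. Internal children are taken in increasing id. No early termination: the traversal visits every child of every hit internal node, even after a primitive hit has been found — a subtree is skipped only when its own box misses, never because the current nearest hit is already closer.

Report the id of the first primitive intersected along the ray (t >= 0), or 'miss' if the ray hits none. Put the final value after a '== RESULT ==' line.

Walk:
N0 x:[59/2,99/2] y:[92/3,131/3] z:[92/3,134/3] -> hit [92/3,131/3], descend [5, 8, 10, 12]
  N5 x:[59/2,41] y:[106/3,131/3] z:[31,115/3] -> hit [106/3,115/3], descend [7, 11]
    N7 x:[63/2,41] y:[122/3,131/3] z:[97/3,115/3] -> miss, prune
    N11 x:[59/2,73/2] y:[106/3,124/3] z:[31,37] -> hit [106/3,73/2] leaf, test {P3(miss), P12@t=36, P17(miss)}
  N8 x:[61/2,48] y:[92/3,119/3] z:[115/3,134/3] -> hit [115/3,119/3], descend [3, 6]
    N3 x:[81/2,48] y:[92/3,37] z:[115/3,127/3] -> miss, prune
    N6 x:[61/2,39] y:[32,119/3] z:[39,134/3] -> hit [39,39] leaf, test {P2(miss), P11(miss), P18(miss)}
  N10 x:[39,99/2] y:[100/3,121/3] z:[92/3,112/3] -> miss, prune
  N12 x:[73/2,93/2] y:[39,131/3] z:[39,131/3] -> hit [39,131/3], descend [1, 2]
    N1 x:[73/2,41] y:[39,125/3] z:[40,131/3] -> hit [40,41] leaf, test {P4(miss), P9@t=40, P15(miss)}
    N2 x:[43,93/2] y:[41,131/3] z:[39,42] -> miss, prune

11 AABB tests over nodes [0, 5, 7, 11, 8, 3, 6, 10, 12, 1, 2]; 3 leaves entered; closest P12.

== RESULT ==
12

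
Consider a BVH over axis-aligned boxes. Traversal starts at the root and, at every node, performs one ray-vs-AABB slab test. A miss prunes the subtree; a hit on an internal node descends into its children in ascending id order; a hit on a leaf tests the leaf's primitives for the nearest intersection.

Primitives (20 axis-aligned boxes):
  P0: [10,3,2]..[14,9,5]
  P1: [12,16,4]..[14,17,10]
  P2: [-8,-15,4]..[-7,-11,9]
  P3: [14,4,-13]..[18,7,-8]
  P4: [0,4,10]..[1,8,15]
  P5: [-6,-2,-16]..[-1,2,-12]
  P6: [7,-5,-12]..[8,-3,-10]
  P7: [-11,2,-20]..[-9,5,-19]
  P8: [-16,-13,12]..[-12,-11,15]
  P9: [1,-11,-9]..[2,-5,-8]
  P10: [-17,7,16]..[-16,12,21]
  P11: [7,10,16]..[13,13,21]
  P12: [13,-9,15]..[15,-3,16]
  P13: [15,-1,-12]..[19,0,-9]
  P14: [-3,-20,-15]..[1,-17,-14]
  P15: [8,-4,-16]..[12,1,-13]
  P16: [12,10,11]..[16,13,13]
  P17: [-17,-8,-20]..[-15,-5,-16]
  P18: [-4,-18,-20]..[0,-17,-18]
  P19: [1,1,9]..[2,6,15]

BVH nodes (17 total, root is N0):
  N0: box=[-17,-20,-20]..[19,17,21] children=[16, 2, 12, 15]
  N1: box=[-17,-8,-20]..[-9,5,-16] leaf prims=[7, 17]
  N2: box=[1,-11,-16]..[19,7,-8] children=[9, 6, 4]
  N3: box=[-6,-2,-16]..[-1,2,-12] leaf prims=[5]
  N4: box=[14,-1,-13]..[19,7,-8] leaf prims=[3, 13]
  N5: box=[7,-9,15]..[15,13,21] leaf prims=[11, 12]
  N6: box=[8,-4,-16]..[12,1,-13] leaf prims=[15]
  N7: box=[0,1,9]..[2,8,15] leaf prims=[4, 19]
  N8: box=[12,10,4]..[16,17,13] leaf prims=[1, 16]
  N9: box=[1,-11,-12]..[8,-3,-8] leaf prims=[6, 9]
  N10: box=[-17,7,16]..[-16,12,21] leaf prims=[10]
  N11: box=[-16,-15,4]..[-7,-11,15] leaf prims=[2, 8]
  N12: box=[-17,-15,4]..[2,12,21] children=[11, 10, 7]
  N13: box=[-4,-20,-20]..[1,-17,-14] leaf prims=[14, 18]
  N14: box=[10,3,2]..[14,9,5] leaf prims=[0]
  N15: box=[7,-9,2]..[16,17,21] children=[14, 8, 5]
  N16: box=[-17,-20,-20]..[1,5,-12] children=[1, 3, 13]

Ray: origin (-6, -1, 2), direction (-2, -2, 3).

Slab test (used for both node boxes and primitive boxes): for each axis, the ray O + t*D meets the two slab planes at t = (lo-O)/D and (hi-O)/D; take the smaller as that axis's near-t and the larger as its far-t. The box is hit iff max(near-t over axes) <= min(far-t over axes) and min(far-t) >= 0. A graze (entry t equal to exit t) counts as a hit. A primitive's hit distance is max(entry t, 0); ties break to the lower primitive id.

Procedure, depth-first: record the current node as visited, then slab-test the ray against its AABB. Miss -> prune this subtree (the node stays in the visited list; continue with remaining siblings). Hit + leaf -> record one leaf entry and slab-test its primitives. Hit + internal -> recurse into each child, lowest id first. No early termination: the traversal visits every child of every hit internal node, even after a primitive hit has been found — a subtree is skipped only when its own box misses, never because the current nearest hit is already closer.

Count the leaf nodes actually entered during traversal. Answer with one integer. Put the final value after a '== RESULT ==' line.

Walk:
N0 x:[-25/2,11/2] y:[-9,19/2] z:[-22/3,19/3] -> hit [-22/3,11/2], descend [2, 12, 15, 16]
  N2 x:[-25/2,-7/2] y:[-4,5] z:[-6,-10/3] -> miss, prune
  N12 x:[-4,11/2] y:[-13/2,7] z:[2/3,19/3] -> hit [2/3,11/2], descend [7, 10, 11]
    N7 x:[-4,-3] y:[-9/2,-1] z:[7/3,13/3] -> miss, prune
    N10 x:[5,11/2] y:[-13/2,-4] z:[14/3,19/3] -> miss, prune
    N11 x:[1/2,5] y:[5,7] z:[2/3,13/3] -> miss, prune
  N15 x:[-11,-13/2] y:[-9,4] z:[0,19/3] -> miss, prune
  N16 x:[-7/2,11/2] y:[-3,19/2] z:[-22/3,-14/3] -> miss, prune

Visited [0, 2, 12, 7, 10, 11, 15, 16]. Tests: 8 box, 0 leaf. Nearest: miss.

== RESULT ==
0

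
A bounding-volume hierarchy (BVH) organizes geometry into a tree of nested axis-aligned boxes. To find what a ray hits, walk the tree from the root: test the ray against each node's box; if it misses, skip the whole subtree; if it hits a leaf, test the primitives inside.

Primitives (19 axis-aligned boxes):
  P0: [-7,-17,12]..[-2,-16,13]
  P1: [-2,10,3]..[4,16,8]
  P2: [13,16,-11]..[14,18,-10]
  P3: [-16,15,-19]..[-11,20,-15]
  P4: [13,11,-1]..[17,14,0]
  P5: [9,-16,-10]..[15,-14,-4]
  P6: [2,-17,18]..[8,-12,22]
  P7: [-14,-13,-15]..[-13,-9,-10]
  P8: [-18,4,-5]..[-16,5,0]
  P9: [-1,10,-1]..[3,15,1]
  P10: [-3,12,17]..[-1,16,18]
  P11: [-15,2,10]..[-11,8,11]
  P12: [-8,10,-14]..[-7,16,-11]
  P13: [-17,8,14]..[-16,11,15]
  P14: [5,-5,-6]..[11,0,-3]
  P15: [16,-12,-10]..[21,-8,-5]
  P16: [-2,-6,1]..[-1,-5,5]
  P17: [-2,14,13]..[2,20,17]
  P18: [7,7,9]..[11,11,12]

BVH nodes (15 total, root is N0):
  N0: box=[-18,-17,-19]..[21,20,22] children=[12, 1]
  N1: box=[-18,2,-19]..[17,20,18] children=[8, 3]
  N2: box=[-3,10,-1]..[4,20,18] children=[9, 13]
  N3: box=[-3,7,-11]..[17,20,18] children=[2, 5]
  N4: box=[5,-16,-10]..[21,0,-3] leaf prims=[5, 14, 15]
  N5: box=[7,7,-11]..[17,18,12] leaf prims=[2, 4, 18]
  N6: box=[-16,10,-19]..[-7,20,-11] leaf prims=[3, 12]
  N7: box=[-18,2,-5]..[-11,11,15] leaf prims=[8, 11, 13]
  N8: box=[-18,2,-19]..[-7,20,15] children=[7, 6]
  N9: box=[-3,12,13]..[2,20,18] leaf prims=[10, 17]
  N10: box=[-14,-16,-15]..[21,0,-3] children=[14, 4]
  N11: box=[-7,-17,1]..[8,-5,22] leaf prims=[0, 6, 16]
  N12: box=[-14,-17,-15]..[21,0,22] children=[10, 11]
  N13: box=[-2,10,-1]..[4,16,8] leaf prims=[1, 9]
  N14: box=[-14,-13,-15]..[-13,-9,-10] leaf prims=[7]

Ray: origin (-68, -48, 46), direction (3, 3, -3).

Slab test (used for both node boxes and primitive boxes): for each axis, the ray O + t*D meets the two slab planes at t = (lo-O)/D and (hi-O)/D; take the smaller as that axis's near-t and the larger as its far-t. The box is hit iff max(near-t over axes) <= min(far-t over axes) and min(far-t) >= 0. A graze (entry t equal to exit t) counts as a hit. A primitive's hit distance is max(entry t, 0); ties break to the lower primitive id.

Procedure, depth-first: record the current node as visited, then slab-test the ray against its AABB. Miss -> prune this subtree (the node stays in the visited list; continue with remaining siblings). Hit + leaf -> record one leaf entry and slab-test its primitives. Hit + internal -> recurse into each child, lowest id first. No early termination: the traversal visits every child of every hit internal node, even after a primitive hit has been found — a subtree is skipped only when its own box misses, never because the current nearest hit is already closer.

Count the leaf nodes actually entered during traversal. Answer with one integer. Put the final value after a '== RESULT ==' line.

Traverse from the root:
N0 x:[50/3,89/3] y:[31/3,68/3] z:[8,65/3] -> hit [50/3,65/3], descend [1, 12]
  N1 x:[50/3,85/3] y:[50/3,68/3] z:[28/3,65/3] -> hit [50/3,65/3], descend [3, 8]
    N3 x:[65/3,85/3] y:[55/3,68/3] z:[28/3,19] -> miss, prune
    N8 x:[50/3,61/3] y:[50/3,68/3] z:[31/3,65/3] -> hit [50/3,61/3], descend [6, 7]
      N6 x:[52/3,61/3] y:[58/3,68/3] z:[19,65/3] -> hit [58/3,61/3] leaf, test {P3(miss), P12@t=20}
      N7 x:[50/3,19] y:[50/3,59/3] z:[31/3,17] -> hit [50/3,17] leaf, test {P8(miss), P11(miss), P13(miss)}
  N12 x:[18,89/3] y:[31/3,16] z:[8,61/3] -> miss, prune

7 AABB tests over nodes [0, 1, 3, 8, 6, 7, 12]; 2 leaves entered; closest P12.

== RESULT ==
2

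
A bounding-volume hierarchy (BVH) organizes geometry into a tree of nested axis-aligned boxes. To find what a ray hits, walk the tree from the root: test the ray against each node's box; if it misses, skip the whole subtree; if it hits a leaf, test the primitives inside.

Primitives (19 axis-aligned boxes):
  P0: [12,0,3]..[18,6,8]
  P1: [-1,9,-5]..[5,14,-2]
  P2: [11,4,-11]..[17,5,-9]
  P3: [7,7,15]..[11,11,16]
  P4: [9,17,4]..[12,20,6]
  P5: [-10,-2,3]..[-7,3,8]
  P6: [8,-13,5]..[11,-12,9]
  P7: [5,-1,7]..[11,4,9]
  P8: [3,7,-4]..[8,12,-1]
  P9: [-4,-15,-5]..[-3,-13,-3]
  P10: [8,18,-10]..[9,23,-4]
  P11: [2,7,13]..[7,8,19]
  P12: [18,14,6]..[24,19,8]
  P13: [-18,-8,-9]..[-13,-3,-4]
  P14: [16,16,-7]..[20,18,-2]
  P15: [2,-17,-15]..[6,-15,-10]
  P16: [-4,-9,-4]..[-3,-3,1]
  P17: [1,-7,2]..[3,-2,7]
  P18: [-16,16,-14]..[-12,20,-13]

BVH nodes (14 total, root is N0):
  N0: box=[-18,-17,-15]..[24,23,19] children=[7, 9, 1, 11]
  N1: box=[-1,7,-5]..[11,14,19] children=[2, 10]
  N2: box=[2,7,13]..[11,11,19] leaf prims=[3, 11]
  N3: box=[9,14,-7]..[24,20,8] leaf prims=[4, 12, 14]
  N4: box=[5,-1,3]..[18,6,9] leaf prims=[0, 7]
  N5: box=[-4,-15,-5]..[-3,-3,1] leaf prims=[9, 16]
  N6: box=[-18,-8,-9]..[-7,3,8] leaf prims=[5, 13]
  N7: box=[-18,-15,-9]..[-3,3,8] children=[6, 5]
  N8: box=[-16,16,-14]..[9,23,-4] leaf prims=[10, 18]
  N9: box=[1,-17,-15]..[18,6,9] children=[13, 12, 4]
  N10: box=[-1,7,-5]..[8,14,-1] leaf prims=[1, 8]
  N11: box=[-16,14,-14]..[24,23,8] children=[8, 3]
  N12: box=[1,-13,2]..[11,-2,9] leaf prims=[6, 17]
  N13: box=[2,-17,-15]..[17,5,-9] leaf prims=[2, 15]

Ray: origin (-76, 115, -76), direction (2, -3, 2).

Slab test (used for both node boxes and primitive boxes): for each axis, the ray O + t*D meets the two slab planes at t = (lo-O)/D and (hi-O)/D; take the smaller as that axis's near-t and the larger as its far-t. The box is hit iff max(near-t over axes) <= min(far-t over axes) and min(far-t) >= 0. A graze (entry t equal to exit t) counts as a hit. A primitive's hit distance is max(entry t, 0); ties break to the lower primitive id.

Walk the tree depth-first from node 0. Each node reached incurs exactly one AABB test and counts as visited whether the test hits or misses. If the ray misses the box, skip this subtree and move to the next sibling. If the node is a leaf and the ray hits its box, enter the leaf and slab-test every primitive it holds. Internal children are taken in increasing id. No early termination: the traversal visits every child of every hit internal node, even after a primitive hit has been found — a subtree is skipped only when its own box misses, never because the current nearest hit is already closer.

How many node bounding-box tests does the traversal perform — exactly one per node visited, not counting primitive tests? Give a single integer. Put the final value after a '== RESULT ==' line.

Walk:
N0 x:[29,50] y:[92/3,44] z:[61/2,95/2] -> hit [92/3,44], descend [1, 7, 9, 11]
  N1 x:[75/2,87/2] y:[101/3,36] z:[71/2,95/2] -> miss, prune
  N7 x:[29,73/2] y:[112/3,130/3] z:[67/2,42] -> miss, prune
  N9 x:[77/2,47] y:[109/3,44] z:[61/2,85/2] -> hit [77/2,85/2], descend [4, 12, 13]
    N4 x:[81/2,47] y:[109/3,116/3] z:[79/2,85/2] -> miss, prune
    N12 x:[77/2,87/2] y:[39,128/3] z:[39,85/2] -> hit [39,85/2] leaf, test {P6@t=127/3, P17@t=39}
    N13 x:[39,93/2] y:[110/3,44] z:[61/2,67/2] -> miss, prune
  N11 x:[30,50] y:[92/3,101/3] z:[31,42] -> hit [31,101/3], descend [3, 8]
    N3 x:[85/2,50] y:[95/3,101/3] z:[69/2,42] -> miss, prune
    N8 x:[30,85/2] y:[92/3,33] z:[31,36] -> hit [31,33] leaf, test {P10(miss), P18(miss)}

10 AABB tests over nodes [0, 1, 7, 9, 4, 12, 13, 11, 3, 8]; 2 leaves entered; closest P17.

== RESULT ==
10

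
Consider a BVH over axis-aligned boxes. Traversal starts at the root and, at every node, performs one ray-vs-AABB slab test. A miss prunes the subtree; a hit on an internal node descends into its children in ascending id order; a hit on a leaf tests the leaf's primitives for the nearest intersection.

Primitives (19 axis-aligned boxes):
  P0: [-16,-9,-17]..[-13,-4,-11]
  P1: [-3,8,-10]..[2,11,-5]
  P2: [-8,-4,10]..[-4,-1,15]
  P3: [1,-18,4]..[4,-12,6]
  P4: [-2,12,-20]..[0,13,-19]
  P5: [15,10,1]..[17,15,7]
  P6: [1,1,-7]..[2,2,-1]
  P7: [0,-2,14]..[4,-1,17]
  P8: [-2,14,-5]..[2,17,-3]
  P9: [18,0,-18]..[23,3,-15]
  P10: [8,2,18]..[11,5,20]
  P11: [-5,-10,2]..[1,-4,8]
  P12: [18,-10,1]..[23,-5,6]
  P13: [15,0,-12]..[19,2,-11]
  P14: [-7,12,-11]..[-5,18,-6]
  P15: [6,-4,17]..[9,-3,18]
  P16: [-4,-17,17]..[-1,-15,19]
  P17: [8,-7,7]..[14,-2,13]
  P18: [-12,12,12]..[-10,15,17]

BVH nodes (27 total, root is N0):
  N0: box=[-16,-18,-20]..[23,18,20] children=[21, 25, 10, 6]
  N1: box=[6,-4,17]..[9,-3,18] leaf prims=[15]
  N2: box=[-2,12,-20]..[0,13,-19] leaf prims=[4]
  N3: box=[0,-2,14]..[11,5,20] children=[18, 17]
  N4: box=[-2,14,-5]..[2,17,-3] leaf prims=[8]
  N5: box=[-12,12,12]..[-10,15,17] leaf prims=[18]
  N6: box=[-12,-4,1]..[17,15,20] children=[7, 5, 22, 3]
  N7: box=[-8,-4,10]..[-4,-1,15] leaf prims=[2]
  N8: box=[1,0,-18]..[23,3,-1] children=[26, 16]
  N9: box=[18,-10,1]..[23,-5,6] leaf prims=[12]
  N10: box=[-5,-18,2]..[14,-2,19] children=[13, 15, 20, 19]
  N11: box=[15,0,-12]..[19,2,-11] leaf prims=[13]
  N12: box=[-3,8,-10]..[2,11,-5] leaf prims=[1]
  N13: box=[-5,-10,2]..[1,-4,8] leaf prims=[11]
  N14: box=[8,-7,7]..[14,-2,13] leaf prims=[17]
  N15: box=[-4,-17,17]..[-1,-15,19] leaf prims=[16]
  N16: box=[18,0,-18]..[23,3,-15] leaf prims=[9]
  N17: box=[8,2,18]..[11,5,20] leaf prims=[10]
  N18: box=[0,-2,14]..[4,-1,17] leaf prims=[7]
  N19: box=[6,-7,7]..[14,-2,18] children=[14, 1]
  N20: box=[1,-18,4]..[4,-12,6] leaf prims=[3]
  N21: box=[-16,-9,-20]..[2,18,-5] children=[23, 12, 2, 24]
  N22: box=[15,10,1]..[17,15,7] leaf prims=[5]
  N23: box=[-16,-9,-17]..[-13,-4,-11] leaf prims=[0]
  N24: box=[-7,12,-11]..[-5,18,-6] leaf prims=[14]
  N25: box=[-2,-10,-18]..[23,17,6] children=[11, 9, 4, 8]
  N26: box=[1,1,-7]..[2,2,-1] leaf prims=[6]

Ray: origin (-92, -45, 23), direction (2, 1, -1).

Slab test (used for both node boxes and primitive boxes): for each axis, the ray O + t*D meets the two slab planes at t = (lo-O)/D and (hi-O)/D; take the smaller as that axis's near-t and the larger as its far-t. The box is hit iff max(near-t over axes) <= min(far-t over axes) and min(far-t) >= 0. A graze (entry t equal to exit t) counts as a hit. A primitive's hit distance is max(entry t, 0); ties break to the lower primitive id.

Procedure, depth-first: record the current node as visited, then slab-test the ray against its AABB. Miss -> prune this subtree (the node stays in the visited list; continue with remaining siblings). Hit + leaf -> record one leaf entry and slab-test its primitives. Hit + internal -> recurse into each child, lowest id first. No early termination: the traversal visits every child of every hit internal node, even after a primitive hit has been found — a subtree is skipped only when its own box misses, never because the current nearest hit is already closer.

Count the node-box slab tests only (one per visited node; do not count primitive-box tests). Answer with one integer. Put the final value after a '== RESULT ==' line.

Walk:
N0 x:[38,115/2] y:[27,63] z:[3,43] -> hit [38,43], descend [6, 10, 21, 25]
  N6 x:[40,109/2] y:[41,60] z:[3,22] -> miss, prune
  N10 x:[87/2,53] y:[27,43] z:[4,21] -> miss, prune
  N21 x:[38,47] y:[36,63] z:[28,43] -> hit [38,43], descend [2, 12, 23, 24]
    N2 x:[45,46] y:[57,58] z:[42,43] -> miss, prune
    N12 x:[89/2,47] y:[53,56] z:[28,33] -> miss, prune
    N23 x:[38,79/2] y:[36,41] z:[34,40] -> hit [38,79/2] leaf, test {P0@t=38}
    N24 x:[85/2,87/2] y:[57,63] z:[29,34] -> miss, prune
  N25 x:[45,115/2] y:[35,62] z:[17,41] -> miss, prune

order=[0, 6, 10, 21, 2, 12, 23, 24, 25]  |boxes|=9  |leaves|=1  hit=P0

== RESULT ==
9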